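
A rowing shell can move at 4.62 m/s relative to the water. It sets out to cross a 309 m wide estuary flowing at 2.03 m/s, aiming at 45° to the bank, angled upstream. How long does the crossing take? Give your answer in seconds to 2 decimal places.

94.59 s

The component of the rowing shell's velocity perpendicular to the bank is 4.62 × sin 45° = 3.267 m/s.
The flow acts along the bank and has no component across it.
Time = 309 / 3.267 = 94.587 s.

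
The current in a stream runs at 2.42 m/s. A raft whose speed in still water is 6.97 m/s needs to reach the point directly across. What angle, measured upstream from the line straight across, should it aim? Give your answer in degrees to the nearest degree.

To cancel the current, the upstream component of the raft's velocity must equal the flow: 6.97 sin θ = 2.42.
sin θ = 2.42 / 6.97 = 0.3472.
θ = arcsin(0.3472) = 20.316°.

20°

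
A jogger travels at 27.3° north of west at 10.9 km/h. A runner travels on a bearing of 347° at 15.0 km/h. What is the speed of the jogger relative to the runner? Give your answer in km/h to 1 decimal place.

Taking east as x and north as y: jogger velocity = (-9.686, 4.999) km/h; runner velocity = (-3.374, 14.616) km/h.
Velocity of jogger relative to runner = (-9.686, 4.999) − (-3.374, 14.616) = (-6.312, -9.616) km/h.
Magnitude = |(-6.312, -9.616)| = 11.503 km/h.

11.5 km/h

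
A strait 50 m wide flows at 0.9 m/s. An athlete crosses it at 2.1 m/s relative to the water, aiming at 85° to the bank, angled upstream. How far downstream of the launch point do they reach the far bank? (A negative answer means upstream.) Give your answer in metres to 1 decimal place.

Perpendicular speed = 2.092 m/s; crossing time = 50 / 2.092 = 23.900 s.
Net downstream speed = 0.717 m/s.
Drift = 0.717 × 23.900 = 17.136 m (downstream).

17.1 m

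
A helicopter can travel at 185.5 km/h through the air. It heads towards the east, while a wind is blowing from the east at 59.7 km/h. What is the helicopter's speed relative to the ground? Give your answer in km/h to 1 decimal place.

Taking east as x and north as y: velocity relative to the air = (185.500, 0.000) km/h; the air relative to ground = (-59.700, 0.000) km/h.
Velocity relative to ground = (185.500, 0.000) + (-59.700, 0.000) = (125.800, 0.000) km/h.
Speed = |(125.800, 0.000)| = 125.800 km/h.

125.8 km/h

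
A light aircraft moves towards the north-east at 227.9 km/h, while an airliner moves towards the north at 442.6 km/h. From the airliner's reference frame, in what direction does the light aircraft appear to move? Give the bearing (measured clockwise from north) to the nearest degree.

Taking east as x and north as y: light aircraft velocity = (161.150, 161.150) km/h; airliner velocity = (0.000, 442.600) km/h.
Velocity of light aircraft relative to airliner = (161.150, 161.150) − (0.000, 442.600) = (161.150, -281.450) km/h.
Bearing = atan2(161.15, -281.45) = 150.21° clockwise from north.

150°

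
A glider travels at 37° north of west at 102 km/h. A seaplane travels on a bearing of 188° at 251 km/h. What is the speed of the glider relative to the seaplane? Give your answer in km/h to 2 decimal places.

Taking east as x and north as y: glider velocity = (-81.461, 61.385) km/h; seaplane velocity = (-34.932, -248.557) km/h.
Velocity of glider relative to seaplane = (-81.461, 61.385) − (-34.932, -248.557) = (-46.528, 309.942) km/h.
Magnitude = |(-46.528, 309.942)| = 313.415 km/h.

313.42 km/h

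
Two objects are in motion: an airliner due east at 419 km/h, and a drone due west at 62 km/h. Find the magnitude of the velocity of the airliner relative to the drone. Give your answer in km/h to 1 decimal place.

Taking east as x and north as y: airliner velocity = (419.000, 0.000) km/h; drone velocity = (-62.000, 0.000) km/h.
Velocity of airliner relative to drone = (419.000, 0.000) − (-62.000, 0.000) = (481.000, 0.000) km/h.
Magnitude = |(481.000, 0.000)| = 481.000 km/h.

481.0 km/h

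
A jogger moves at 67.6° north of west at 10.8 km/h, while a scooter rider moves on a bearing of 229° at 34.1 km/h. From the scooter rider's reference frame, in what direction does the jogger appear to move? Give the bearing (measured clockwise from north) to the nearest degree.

Taking east as x and north as y: jogger velocity = (-4.116, 9.985) km/h; scooter rider velocity = (-25.736, -22.372) km/h.
Velocity of jogger relative to scooter rider = (-4.116, 9.985) − (-25.736, -22.372) = (21.620, 32.357) km/h.
Bearing = atan2(21.62, 32.36) = 33.75° clockwise from north.

034°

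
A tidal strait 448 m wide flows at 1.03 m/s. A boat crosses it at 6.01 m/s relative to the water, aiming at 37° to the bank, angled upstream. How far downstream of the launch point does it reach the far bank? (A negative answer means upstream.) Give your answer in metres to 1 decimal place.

-466.9 m

Perpendicular speed = 3.617 m/s; crossing time = 448 / 3.617 = 123.863 s.
Net downstream speed = -3.770 m/s.
Drift = -3.770 × 123.863 = -466.938 m (upstream).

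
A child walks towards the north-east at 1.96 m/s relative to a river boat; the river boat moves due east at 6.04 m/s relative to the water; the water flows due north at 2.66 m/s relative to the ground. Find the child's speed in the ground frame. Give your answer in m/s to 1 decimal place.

In east/north components (m/s): child relative to river boat = (1.386, 1.386); river boat relative to water = (6.040, 0.000); water relative to ground = (0.000, 2.660).
Sum = (7.426, 4.046) m/s.
Speed = |(7.426, 4.046)| = 8.457 m/s.

8.5 m/s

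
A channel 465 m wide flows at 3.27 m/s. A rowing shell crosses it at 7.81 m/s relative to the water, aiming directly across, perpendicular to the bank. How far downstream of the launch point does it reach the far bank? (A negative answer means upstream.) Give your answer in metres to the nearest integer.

195 m

Perpendicular speed = 7.810 m/s; crossing time = 465 / 7.810 = 59.539 s.
Net downstream speed = 3.270 m/s.
Drift = 3.270 × 59.539 = 194.693 m (downstream).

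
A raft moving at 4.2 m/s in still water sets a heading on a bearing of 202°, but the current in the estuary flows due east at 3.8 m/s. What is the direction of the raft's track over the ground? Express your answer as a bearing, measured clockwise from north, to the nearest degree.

Taking east as x and north as y: velocity relative to the water = (-1.573, -3.894) m/s; the water relative to ground = (3.800, 0.000) m/s.
Velocity relative to ground = (-1.573, -3.894) + (3.800, 0.000) = (2.227, -3.894) m/s.
Bearing = atan2(2.23, -3.89) = 150.24° clockwise from north.

150°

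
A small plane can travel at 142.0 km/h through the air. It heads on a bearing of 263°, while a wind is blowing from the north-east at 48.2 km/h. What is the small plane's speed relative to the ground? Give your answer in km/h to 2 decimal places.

182.41 km/h

Taking east as x and north as y: velocity relative to the air = (-140.942, -17.305) km/h; the air relative to ground = (-34.083, -34.083) km/h.
Velocity relative to ground = (-140.942, -17.305) + (-34.083, -34.083) = (-175.024, -51.388) km/h.
Speed = |(-175.024, -51.388)| = 182.412 km/h.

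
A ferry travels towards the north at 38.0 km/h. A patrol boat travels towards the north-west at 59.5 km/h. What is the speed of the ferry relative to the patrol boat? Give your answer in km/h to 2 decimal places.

42.27 km/h

Taking east as x and north as y: ferry velocity = (0.000, 38.000) km/h; patrol boat velocity = (-42.073, 42.073) km/h.
Velocity of ferry relative to patrol boat = (0.000, 38.000) − (-42.073, 42.073) = (42.073, -4.073) km/h.
Magnitude = |(42.073, -4.073)| = 42.270 km/h.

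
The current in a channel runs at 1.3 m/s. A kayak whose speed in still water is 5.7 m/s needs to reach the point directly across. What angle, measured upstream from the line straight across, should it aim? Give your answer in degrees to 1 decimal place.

13.2°

To cancel the current, the upstream component of the kayak's velocity must equal the flow: 5.7 sin θ = 1.3.
sin θ = 1.3 / 5.7 = 0.2281.
θ = arcsin(0.2281) = 13.183°.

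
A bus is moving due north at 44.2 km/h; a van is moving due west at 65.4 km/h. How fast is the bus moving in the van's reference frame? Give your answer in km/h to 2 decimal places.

78.94 km/h

Taking east as x and north as y: bus velocity = (0.000, 44.200) km/h; van velocity = (-65.400, 0.000) km/h.
Velocity of bus relative to van = (0.000, 44.200) − (-65.400, 0.000) = (65.400, 44.200) km/h.
Magnitude = |(65.400, 44.200)| = 78.935 km/h.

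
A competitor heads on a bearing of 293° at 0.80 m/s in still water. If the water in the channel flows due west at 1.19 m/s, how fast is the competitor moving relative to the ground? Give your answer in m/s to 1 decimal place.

2.0 m/s

Taking east as x and north as y: velocity relative to the water = (-0.736, 0.313) m/s; the water relative to ground = (-1.190, 0.000) m/s.
Velocity relative to ground = (-0.736, 0.313) + (-1.190, 0.000) = (-1.926, 0.313) m/s.
Speed = |(-1.926, 0.313)| = 1.952 m/s.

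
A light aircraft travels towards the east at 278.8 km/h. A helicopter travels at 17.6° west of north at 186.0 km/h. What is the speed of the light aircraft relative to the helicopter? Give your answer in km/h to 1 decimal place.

Taking east as x and north as y: light aircraft velocity = (278.800, 0.000) km/h; helicopter velocity = (-56.241, 177.293) km/h.
Velocity of light aircraft relative to helicopter = (278.800, 0.000) − (-56.241, 177.293) = (335.041, -177.293) km/h.
Magnitude = |(335.041, -177.293)| = 379.058 km/h.

379.1 km/h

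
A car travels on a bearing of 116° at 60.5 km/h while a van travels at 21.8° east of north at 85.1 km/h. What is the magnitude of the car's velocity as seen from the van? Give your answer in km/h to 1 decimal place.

Taking east as x and north as y: car velocity = (54.377, -26.521) km/h; van velocity = (31.603, 79.014) km/h.
Velocity of car relative to van = (54.377, -26.521) − (31.603, 79.014) = (22.774, -105.536) km/h.
Magnitude = |(22.774, -105.536)| = 107.965 km/h.

108.0 km/h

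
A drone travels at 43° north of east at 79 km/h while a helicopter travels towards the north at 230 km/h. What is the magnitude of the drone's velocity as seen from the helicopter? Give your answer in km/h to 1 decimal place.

Taking east as x and north as y: drone velocity = (57.777, 53.878) km/h; helicopter velocity = (0.000, 230.000) km/h.
Velocity of drone relative to helicopter = (57.777, 53.878) − (0.000, 230.000) = (57.777, -176.122) km/h.
Magnitude = |(57.777, -176.122)| = 185.357 km/h.

185.4 km/h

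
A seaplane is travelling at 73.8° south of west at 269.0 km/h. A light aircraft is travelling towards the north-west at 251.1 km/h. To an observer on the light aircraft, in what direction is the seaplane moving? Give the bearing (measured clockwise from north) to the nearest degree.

Taking east as x and north as y: seaplane velocity = (-75.049, -258.319) km/h; light aircraft velocity = (-177.555, 177.555) km/h.
Velocity of seaplane relative to light aircraft = (-75.049, -258.319) − (-177.555, 177.555) = (102.506, -435.874) km/h.
Bearing = atan2(102.51, -435.87) = 166.77° clockwise from north.

167°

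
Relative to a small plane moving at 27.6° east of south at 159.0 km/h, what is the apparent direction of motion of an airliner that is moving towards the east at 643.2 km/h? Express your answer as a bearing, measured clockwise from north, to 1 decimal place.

076.1°

Taking east as x and north as y: airliner velocity = (643.200, 0.000) km/h; small plane velocity = (73.664, -140.906) km/h.
Velocity of airliner relative to small plane = (643.200, 0.000) − (73.664, -140.906) = (569.536, 140.906) km/h.
Bearing = atan2(569.54, 140.91) = 76.10° clockwise from north.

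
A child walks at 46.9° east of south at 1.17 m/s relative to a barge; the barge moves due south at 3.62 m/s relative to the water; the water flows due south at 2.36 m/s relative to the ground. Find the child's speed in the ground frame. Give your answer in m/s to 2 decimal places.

In east/north components (m/s): child relative to barge = (0.854, -0.799); barge relative to water = (0.000, -3.620); water relative to ground = (0.000, -2.360).
Sum = (0.854, -6.779) m/s.
Speed = |(0.854, -6.779)| = 6.833 m/s.

6.83 m/s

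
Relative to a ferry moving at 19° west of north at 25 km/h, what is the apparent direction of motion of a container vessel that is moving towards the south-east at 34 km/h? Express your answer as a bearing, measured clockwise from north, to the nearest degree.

146°

Taking east as x and north as y: container vessel velocity = (24.042, -24.042) km/h; ferry velocity = (-8.139, 23.638) km/h.
Velocity of container vessel relative to ferry = (24.042, -24.042) − (-8.139, 23.638) = (32.181, -47.680) km/h.
Bearing = atan2(32.18, -47.68) = 145.98° clockwise from north.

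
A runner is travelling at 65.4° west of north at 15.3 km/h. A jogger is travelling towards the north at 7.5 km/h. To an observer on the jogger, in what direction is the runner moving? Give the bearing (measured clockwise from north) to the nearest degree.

Taking east as x and north as y: runner velocity = (-13.911, 6.369) km/h; jogger velocity = (0.000, 7.500) km/h.
Velocity of runner relative to jogger = (-13.911, 6.369) − (0.000, 7.500) = (-13.911, -1.131) km/h.
Bearing = atan2(-13.91, -1.13) = 265.35° clockwise from north.

265°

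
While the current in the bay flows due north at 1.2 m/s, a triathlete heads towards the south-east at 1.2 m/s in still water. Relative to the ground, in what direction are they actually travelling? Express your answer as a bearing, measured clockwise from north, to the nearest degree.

068°

Taking east as x and north as y: velocity relative to the water = (0.849, -0.849) m/s; the water relative to ground = (0.000, 1.200) m/s.
Velocity relative to ground = (0.849, -0.849) + (0.000, 1.200) = (0.849, 0.351) m/s.
Bearing = atan2(0.85, 0.35) = 67.50° clockwise from north.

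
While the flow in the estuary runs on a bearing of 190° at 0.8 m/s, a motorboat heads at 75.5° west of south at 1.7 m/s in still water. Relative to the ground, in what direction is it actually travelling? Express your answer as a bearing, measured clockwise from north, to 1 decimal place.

Taking east as x and north as y: velocity relative to the water = (-1.646, -0.426) m/s; the water relative to ground = (-0.139, -0.788) m/s.
Velocity relative to ground = (-1.646, -0.426) + (-0.139, -0.788) = (-1.785, -1.213) m/s.
Bearing = atan2(-1.78, -1.21) = 235.79° clockwise from north.

235.8°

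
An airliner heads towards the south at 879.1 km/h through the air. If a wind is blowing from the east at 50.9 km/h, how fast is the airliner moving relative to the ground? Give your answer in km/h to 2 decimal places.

Taking east as x and north as y: velocity relative to the air = (0.000, -879.100) km/h; the air relative to ground = (-50.900, 0.000) km/h.
Velocity relative to ground = (0.000, -879.100) + (-50.900, 0.000) = (-50.900, -879.100) km/h.
Speed = |(-50.900, -879.100)| = 880.572 km/h.

880.57 km/h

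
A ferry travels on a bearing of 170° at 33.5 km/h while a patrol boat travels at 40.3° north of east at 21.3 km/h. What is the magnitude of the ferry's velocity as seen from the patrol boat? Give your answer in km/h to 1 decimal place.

Taking east as x and north as y: ferry velocity = (5.817, -32.991) km/h; patrol boat velocity = (16.245, 13.777) km/h.
Velocity of ferry relative to patrol boat = (5.817, -32.991) − (16.245, 13.777) = (-10.428, -46.768) km/h.
Magnitude = |(-10.428, -46.768)| = 47.916 km/h.

47.9 km/h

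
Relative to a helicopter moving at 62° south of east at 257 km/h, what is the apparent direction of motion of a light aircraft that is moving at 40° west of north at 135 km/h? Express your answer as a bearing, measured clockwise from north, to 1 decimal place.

Taking east as x and north as y: light aircraft velocity = (-86.776, 103.416) km/h; helicopter velocity = (120.654, -226.918) km/h.
Velocity of light aircraft relative to helicopter = (-86.776, 103.416) − (120.654, -226.918) = (-207.431, 330.334) km/h.
Bearing = atan2(-207.43, 330.33) = 327.87° clockwise from north.

327.9°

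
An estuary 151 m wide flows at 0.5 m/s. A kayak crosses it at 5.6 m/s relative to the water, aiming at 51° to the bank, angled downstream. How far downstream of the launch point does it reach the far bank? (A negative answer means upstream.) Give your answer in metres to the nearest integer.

Perpendicular speed = 4.352 m/s; crossing time = 151 / 4.352 = 34.697 s.
Net downstream speed = 4.024 m/s.
Drift = 4.024 × 34.697 = 139.626 m (downstream).

140 m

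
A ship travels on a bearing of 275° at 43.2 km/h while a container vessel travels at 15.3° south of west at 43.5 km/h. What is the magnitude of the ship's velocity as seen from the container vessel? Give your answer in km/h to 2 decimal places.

Taking east as x and north as y: ship velocity = (-43.036, 3.765) km/h; container vessel velocity = (-41.958, -11.478) km/h.
Velocity of ship relative to container vessel = (-43.036, 3.765) − (-41.958, -11.478) = (-1.077, 15.244) km/h.
Magnitude = |(-1.077, 15.244)| = 15.282 km/h.

15.28 km/h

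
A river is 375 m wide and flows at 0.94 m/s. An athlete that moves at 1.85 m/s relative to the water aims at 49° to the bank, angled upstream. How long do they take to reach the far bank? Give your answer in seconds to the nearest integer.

The component of the athlete's velocity perpendicular to the bank is 1.85 × sin 49° = 1.396 m/s.
The flow acts along the bank and has no component across it.
Time = 375 / 1.396 = 268.584 s.

269 s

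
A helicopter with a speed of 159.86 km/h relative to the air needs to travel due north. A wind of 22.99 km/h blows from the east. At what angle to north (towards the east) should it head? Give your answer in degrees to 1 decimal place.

The wind pushes perpendicular to the desired track; the heading must have a component into the wind equal to 22.99 km/h: 159.86 sin θ = 22.99.
sin θ = 0.1438, so θ = 8.269°.

8.3°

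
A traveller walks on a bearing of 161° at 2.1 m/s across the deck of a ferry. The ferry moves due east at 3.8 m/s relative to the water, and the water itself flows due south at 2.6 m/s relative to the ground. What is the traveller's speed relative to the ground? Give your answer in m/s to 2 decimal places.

6.41 m/s

In east/north components (m/s): traveller relative to ferry = (0.684, -1.986); ferry relative to water = (3.800, 0.000); water relative to ground = (0.000, -2.600).
Sum = (4.484, -4.586) m/s.
Speed = |(4.484, -4.586)| = 6.413 m/s.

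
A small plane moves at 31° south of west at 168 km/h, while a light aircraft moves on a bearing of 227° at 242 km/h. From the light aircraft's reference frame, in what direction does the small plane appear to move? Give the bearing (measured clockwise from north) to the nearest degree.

023°

Taking east as x and north as y: small plane velocity = (-144.004, -86.526) km/h; light aircraft velocity = (-176.988, -165.044) km/h.
Velocity of small plane relative to light aircraft = (-144.004, -86.526) − (-176.988, -165.044) = (32.983, 78.517) km/h.
Bearing = atan2(32.98, 78.52) = 22.79° clockwise from north.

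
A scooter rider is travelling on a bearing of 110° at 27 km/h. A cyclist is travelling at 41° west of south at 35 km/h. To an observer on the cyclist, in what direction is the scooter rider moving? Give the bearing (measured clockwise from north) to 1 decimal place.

070.4°

Taking east as x and north as y: scooter rider velocity = (25.372, -9.235) km/h; cyclist velocity = (-22.962, -26.415) km/h.
Velocity of scooter rider relative to cyclist = (25.372, -9.235) − (-22.962, -26.415) = (48.334, 17.180) km/h.
Bearing = atan2(48.33, 17.18) = 70.43° clockwise from north.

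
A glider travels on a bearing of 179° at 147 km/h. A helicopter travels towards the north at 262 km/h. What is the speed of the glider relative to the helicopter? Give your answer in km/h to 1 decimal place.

Taking east as x and north as y: glider velocity = (2.566, -146.978) km/h; helicopter velocity = (0.000, 262.000) km/h.
Velocity of glider relative to helicopter = (2.566, -146.978) − (0.000, 262.000) = (2.566, -408.978) km/h.
Magnitude = |(2.566, -408.978)| = 408.986 km/h.

409.0 km/h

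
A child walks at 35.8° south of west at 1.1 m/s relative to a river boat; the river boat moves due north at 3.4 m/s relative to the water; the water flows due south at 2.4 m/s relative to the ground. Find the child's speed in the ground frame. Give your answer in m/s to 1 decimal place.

1.0 m/s

In east/north components (m/s): child relative to river boat = (-0.892, -0.643); river boat relative to water = (0.000, 3.400); water relative to ground = (0.000, -2.400).
Sum = (-0.892, 0.357) m/s.
Speed = |(-0.892, 0.357)| = 0.961 m/s.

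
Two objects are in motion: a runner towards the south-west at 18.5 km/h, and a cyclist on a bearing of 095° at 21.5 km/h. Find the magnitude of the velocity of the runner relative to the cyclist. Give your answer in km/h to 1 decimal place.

Taking east as x and north as y: runner velocity = (-13.081, -13.081) km/h; cyclist velocity = (21.418, -1.874) km/h.
Velocity of runner relative to cyclist = (-13.081, -13.081) − (21.418, -1.874) = (-34.500, -11.208) km/h.
Magnitude = |(-34.500, -11.208)| = 36.274 km/h.

36.3 km/h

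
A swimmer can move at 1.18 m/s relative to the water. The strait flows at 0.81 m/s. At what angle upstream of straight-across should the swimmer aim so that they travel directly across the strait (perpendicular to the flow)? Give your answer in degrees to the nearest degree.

43°

To cancel the current, the upstream component of the swimmer's velocity must equal the flow: 1.18 sin θ = 0.81.
sin θ = 0.81 / 1.18 = 0.6864.
θ = arcsin(0.6864) = 43.349°.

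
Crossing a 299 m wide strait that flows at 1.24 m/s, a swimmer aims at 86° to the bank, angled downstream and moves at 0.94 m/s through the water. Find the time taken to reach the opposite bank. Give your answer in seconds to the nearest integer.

The component of the swimmer's velocity perpendicular to the bank is 0.94 × sin 86° = 0.938 m/s.
Only the cross-stream component determines the crossing time; the current contributes nothing perpendicular to the bank.
Time = 299 / 0.938 = 318.862 s.

319 s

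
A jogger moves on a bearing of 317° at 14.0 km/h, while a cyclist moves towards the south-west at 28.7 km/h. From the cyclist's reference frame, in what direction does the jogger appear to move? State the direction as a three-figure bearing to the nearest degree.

Taking east as x and north as y: jogger velocity = (-9.548, 10.239) km/h; cyclist velocity = (-20.294, -20.294) km/h.
Velocity of jogger relative to cyclist = (-9.548, 10.239) − (-20.294, -20.294) = (10.746, 30.533) km/h.
Bearing = atan2(10.75, 30.53) = 19.39° clockwise from north.

019°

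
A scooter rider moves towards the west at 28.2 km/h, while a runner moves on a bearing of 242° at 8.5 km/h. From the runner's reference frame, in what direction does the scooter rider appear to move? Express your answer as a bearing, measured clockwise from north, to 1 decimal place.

280.9°

Taking east as x and north as y: scooter rider velocity = (-28.200, 0.000) km/h; runner velocity = (-7.505, -3.991) km/h.
Velocity of scooter rider relative to runner = (-28.200, 0.000) − (-7.505, -3.991) = (-20.695, 3.991) km/h.
Bearing = atan2(-20.69, 3.99) = 280.91° clockwise from north.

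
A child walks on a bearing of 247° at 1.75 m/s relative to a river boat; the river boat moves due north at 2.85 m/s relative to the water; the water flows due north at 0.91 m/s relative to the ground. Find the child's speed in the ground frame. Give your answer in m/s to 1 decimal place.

In east/north components (m/s): child relative to river boat = (-1.611, -0.684); river boat relative to water = (0.000, 2.850); water relative to ground = (0.000, 0.910).
Sum = (-1.611, 3.076) m/s.
Speed = |(-1.611, 3.076)| = 3.472 m/s.

3.5 m/s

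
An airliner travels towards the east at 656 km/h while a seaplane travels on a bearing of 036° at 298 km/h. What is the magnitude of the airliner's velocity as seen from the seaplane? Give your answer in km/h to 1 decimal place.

Taking east as x and north as y: airliner velocity = (656.000, 0.000) km/h; seaplane velocity = (175.160, 241.087) km/h.
Velocity of airliner relative to seaplane = (656.000, 0.000) − (175.160, 241.087) = (480.840, -241.087) km/h.
Magnitude = |(480.840, -241.087)| = 537.894 km/h.

537.9 km/h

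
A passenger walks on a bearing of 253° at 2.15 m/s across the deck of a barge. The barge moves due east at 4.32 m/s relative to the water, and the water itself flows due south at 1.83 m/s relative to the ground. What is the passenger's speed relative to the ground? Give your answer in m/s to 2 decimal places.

In east/north components (m/s): passenger relative to barge = (-2.056, -0.629); barge relative to water = (4.320, 0.000); water relative to ground = (0.000, -1.830).
Sum = (2.264, -2.459) m/s.
Speed = |(2.264, -2.459)| = 3.342 m/s.

3.34 m/s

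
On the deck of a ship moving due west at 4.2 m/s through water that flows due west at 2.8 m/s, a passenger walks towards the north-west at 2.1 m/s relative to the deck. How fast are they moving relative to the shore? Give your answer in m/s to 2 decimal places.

8.61 m/s

In east/north components (m/s): passenger relative to ship = (-1.485, 1.485); ship relative to water = (-4.200, 0.000); water relative to ground = (-2.800, 0.000).
Sum = (-8.485, 1.485) m/s.
Speed = |(-8.485, 1.485)| = 8.614 m/s.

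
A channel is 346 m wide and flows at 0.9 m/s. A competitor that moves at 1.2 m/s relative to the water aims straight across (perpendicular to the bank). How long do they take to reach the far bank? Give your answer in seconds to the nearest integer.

288 s

The component of the competitor's velocity perpendicular to the bank is 1.2 m/s.
Only the cross-stream component determines the crossing time; the current contributes nothing perpendicular to the bank.
Time = 346 / 1.200 = 288.333 s.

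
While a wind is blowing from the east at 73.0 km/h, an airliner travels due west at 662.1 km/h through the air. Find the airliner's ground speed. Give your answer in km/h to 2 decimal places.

735.10 km/h

Taking east as x and north as y: velocity relative to the air = (-662.100, 0.000) km/h; the air relative to ground = (-73.000, 0.000) km/h.
Velocity relative to ground = (-662.100, 0.000) + (-73.000, 0.000) = (-735.100, 0.000) km/h.
Speed = |(-735.100, 0.000)| = 735.100 km/h.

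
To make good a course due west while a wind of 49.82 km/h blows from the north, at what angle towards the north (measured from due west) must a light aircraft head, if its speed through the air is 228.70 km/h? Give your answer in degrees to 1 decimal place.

The wind pushes perpendicular to the desired track; the heading must have a component into the wind equal to 49.82 km/h: 228.70 sin θ = 49.82.
sin θ = 0.2178, so θ = 12.582°.

12.6°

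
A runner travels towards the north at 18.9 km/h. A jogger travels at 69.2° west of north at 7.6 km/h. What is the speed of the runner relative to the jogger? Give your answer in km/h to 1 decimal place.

17.7 km/h

Taking east as x and north as y: runner velocity = (0.000, 18.900) km/h; jogger velocity = (-7.105, 2.699) km/h.
Velocity of runner relative to jogger = (0.000, 18.900) − (-7.105, 2.699) = (7.105, 16.201) km/h.
Magnitude = |(7.105, 16.201)| = 17.691 km/h.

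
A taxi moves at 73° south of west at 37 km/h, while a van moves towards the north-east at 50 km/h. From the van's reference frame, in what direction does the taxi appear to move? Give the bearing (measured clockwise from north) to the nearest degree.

213°

Taking east as x and north as y: taxi velocity = (-10.818, -35.383) km/h; van velocity = (35.355, 35.355) km/h.
Velocity of taxi relative to van = (-10.818, -35.383) − (35.355, 35.355) = (-46.173, -70.739) km/h.
Bearing = atan2(-46.17, -70.74) = 213.13° clockwise from north.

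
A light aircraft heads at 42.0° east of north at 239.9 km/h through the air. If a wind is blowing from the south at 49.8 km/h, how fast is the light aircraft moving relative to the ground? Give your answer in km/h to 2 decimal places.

Taking east as x and north as y: velocity relative to the air = (160.524, 178.280) km/h; the air relative to ground = (0.000, 49.800) km/h.
Velocity relative to ground = (160.524, 178.280) + (0.000, 49.800) = (160.524, 228.080) km/h.
Speed = |(160.524, 228.080)| = 278.906 km/h.

278.91 km/h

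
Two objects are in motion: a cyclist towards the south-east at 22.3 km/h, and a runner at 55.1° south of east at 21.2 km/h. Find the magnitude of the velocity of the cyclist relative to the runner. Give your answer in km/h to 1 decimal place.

Taking east as x and north as y: cyclist velocity = (15.768, -15.768) km/h; runner velocity = (12.129, -17.387) km/h.
Velocity of cyclist relative to runner = (15.768, -15.768) − (12.129, -17.387) = (3.639, 1.619) km/h.
Magnitude = |(3.639, 1.619)| = 3.983 km/h.

4.0 km/h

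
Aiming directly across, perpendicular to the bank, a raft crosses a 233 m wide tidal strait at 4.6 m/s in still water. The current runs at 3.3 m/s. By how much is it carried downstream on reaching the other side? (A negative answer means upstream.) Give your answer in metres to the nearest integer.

167 m

Perpendicular speed = 4.600 m/s; crossing time = 233 / 4.600 = 50.652 s.
Net downstream speed = 3.300 m/s.
Drift = 3.300 × 50.652 = 167.152 m (downstream).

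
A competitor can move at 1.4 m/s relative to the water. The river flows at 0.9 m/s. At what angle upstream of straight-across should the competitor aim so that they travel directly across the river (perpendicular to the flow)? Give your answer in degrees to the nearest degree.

40°

To cancel the current, the upstream component of the competitor's velocity must equal the flow: 1.4 sin θ = 0.9.
sin θ = 0.9 / 1.4 = 0.6429.
θ = arcsin(0.6429) = 40.005°.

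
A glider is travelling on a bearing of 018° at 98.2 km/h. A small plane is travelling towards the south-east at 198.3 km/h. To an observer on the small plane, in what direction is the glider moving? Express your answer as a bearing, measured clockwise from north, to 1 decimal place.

Taking east as x and north as y: glider velocity = (30.345, 93.394) km/h; small plane velocity = (140.219, -140.219) km/h.
Velocity of glider relative to small plane = (30.345, 93.394) − (140.219, -140.219) = (-109.874, 233.613) km/h.
Bearing = atan2(-109.87, 233.61) = 334.81° clockwise from north.

334.8°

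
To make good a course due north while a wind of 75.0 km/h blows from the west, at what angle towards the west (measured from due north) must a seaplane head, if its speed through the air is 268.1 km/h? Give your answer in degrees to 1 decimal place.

The wind pushes perpendicular to the desired track; the heading must have a component into the wind equal to 75.0 km/h: 268.1 sin θ = 75.0.
sin θ = 0.2797, so θ = 16.245°.

16.2°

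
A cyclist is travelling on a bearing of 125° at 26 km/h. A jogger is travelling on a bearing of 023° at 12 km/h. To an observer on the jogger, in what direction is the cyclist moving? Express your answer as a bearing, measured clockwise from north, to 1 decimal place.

147.4°

Taking east as x and north as y: cyclist velocity = (21.298, -14.913) km/h; jogger velocity = (4.689, 11.046) km/h.
Velocity of cyclist relative to jogger = (21.298, -14.913) − (4.689, 11.046) = (16.609, -25.959) km/h.
Bearing = atan2(16.61, -25.96) = 147.39° clockwise from north.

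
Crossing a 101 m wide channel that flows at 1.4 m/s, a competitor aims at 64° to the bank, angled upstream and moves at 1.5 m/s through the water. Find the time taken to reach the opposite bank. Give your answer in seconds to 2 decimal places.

74.92 s

The component of the competitor's velocity perpendicular to the bank is 1.5 × sin 64° = 1.348 m/s.
The current is parallel to the bank, so it does not affect the crossing time.
Time = 101 / 1.348 = 74.915 s.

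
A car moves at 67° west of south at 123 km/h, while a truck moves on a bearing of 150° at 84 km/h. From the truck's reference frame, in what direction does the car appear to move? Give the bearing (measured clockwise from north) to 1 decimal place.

Taking east as x and north as y: car velocity = (-113.222, -48.060) km/h; truck velocity = (42.000, -72.746) km/h.
Velocity of car relative to truck = (-113.222, -48.060) − (42.000, -72.746) = (-155.222, 24.686) km/h.
Bearing = atan2(-155.22, 24.69) = 279.04° clockwise from north.

279.0°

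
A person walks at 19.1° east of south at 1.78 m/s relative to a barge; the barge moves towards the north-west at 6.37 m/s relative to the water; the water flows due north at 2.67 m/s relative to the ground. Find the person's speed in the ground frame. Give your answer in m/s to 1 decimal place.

6.7 m/s

In east/north components (m/s): person relative to barge = (0.582, -1.682); barge relative to water = (-4.504, 4.504); water relative to ground = (0.000, 2.670).
Sum = (-3.922, 5.492) m/s.
Speed = |(-3.922, 5.492)| = 6.749 m/s.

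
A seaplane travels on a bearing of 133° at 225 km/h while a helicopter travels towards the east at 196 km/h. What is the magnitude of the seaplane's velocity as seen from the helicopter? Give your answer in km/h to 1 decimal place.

156.6 km/h

Taking east as x and north as y: seaplane velocity = (164.555, -153.450) km/h; helicopter velocity = (196.000, 0.000) km/h.
Velocity of seaplane relative to helicopter = (164.555, -153.450) − (196.000, 0.000) = (-31.445, -153.450) km/h.
Magnitude = |(-31.445, -153.450)| = 156.638 km/h.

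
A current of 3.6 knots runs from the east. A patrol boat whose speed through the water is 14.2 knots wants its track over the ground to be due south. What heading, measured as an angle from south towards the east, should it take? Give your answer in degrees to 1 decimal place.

14.7°

The current pushes perpendicular to the desired track; the heading must have a component into the current equal to 3.6 knots: 14.2 sin θ = 3.6.
sin θ = 0.2535, so θ = 14.686°.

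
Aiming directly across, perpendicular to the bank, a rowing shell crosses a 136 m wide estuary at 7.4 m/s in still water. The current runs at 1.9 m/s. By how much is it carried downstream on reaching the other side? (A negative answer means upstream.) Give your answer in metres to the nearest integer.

35 m

Perpendicular speed = 7.400 m/s; crossing time = 136 / 7.400 = 18.378 s.
Net downstream speed = 1.900 m/s.
Drift = 1.900 × 18.378 = 34.919 m (downstream).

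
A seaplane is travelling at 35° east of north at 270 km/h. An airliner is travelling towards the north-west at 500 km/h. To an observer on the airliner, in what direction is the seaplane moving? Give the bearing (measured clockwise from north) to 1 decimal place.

Taking east as x and north as y: seaplane velocity = (154.866, 221.171) km/h; airliner velocity = (-353.553, 353.553) km/h.
Velocity of seaplane relative to airliner = (154.866, 221.171) − (-353.553, 353.553) = (508.419, -132.382) km/h.
Bearing = atan2(508.42, -132.38) = 104.59° clockwise from north.

104.6°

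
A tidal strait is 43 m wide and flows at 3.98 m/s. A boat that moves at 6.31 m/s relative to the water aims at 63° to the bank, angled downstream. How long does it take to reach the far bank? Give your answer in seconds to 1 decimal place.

7.6 s

The component of the boat's velocity perpendicular to the bank is 6.31 × sin 63° = 5.622 m/s.
The current is parallel to the bank, so it does not affect the crossing time.
Time = 43 / 5.622 = 7.648 s.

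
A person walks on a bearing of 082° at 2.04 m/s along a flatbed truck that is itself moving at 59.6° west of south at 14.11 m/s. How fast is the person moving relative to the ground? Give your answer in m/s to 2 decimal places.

Taking east as x and north as y: flatbed truck velocity = (-12.170, -7.140) m/s; person velocity relative to flatbed truck = (2.020, 0.284) m/s.
Velocity relative to ground = (-12.170, -7.140) + (2.020, 0.284) = (-10.150, -6.856) m/s.
Speed = |(-10.150, -6.856)| = 12.249 m/s.

12.25 m/s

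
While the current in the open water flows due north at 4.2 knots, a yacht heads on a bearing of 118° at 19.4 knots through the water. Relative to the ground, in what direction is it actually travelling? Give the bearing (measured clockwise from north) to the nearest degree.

Taking east as x and north as y: velocity relative to the water = (17.129, -9.108) knots; the water relative to ground = (0.000, 4.200) knots.
Velocity relative to ground = (17.129, -9.108) + (0.000, 4.200) = (17.129, -4.908) knots.
Bearing = atan2(17.13, -4.91) = 105.99° clockwise from north.

106°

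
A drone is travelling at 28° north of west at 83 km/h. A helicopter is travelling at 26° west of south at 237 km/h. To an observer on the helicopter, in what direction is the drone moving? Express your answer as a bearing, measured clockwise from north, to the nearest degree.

Taking east as x and north as y: drone velocity = (-73.285, 38.966) km/h; helicopter velocity = (-103.894, -213.014) km/h.
Velocity of drone relative to helicopter = (-73.285, 38.966) − (-103.894, -213.014) = (30.609, 251.980) km/h.
Bearing = atan2(30.61, 251.98) = 6.93° clockwise from north.

007°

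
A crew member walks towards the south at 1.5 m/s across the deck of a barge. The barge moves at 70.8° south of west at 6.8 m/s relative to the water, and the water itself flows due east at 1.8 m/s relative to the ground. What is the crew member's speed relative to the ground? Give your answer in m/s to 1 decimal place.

In east/north components (m/s): crew member relative to barge = (0.000, -1.500); barge relative to water = (-2.236, -6.422); water relative to ground = (1.800, 0.000).
Sum = (-0.436, -7.922) m/s.
Speed = |(-0.436, -7.922)| = 7.934 m/s.

7.9 m/s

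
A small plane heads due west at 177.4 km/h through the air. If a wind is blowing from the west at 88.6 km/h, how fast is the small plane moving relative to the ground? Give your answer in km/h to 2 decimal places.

88.80 km/h

Taking east as x and north as y: velocity relative to the air = (-177.400, 0.000) km/h; the air relative to ground = (88.600, 0.000) km/h.
Velocity relative to ground = (-177.400, 0.000) + (88.600, 0.000) = (-88.800, 0.000) km/h.
Speed = |(-88.800, 0.000)| = 88.800 km/h.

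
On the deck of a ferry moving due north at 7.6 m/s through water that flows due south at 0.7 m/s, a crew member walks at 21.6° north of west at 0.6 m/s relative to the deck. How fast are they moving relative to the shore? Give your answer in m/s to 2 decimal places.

In east/north components (m/s): crew member relative to ferry = (-0.558, 0.221); ferry relative to water = (0.000, 7.600); water relative to ground = (0.000, -0.700).
Sum = (-0.558, 7.121) m/s.
Speed = |(-0.558, 7.121)| = 7.143 m/s.

7.14 m/s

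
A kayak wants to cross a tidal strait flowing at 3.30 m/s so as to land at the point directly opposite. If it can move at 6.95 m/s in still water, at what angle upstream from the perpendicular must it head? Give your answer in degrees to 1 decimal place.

To cancel the current, the upstream component of the kayak's velocity must equal the flow: 6.95 sin θ = 3.30.
sin θ = 3.30 / 6.95 = 0.4748.
θ = arcsin(0.4748) = 28.348°.

28.3°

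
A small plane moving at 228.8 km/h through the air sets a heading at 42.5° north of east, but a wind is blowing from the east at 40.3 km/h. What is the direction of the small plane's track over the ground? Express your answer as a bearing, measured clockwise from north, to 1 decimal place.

039.7°

Taking east as x and north as y: velocity relative to the air = (168.689, 154.575) km/h; the air relative to ground = (-40.300, 0.000) km/h.
Velocity relative to ground = (168.689, 154.575) + (-40.300, 0.000) = (128.389, 154.575) km/h.
Bearing = atan2(128.39, 154.58) = 39.71° clockwise from north.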